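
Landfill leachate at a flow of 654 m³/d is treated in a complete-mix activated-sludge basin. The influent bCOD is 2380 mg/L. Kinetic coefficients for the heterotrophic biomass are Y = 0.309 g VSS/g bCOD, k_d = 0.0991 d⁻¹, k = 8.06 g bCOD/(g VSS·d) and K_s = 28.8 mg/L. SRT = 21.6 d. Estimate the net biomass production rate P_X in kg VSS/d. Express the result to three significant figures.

From the Monod/SRT balance for a CMAS, S = K_s·(1+k_d θ_c)/[θ_c·(Y k − k_d) − 1] = 28.8 × (1 + 0.0991 × 21.6) / [21.6 × (0.309 × 8.06 − 0.0991) − 1] = 90.45 / 50.66 = 1.786 mg/L.
Observed yield with endogenous decay: Y_obs = Y / (1 + k_d·θ_c) = 0.309 / (1 + 0.0991 × 21.6) = 0.309 / 3.141 = 0.09839 g VSS/g bCOD.
Q·(S₀ − S) = 654 × (2380 − 1.79) × 10⁻³ = 1555 kg/d removed.
Net biomass production P_X = Y_obs × Q·(S₀ − S) = 0.09839 × 1555 = 153.0 kg VSS/d.

P_X ≈ 153 kg VSS/d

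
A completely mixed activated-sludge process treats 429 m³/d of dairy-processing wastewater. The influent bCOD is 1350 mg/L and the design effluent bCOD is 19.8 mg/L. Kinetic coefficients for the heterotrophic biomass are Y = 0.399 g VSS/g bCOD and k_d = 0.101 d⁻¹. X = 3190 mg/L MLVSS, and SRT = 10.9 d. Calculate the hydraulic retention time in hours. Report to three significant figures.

From the SRT design equation V = Y Q (S₀−S) θ_c / [X (1 + k_d θ_c)] = 0.399 × 429 × (1350 − 19.8) × 10.9 / [3190 × (1 + 0.101 × 10.9)] = 2.48×10^6 / 6702 = 370.3 m³.
Hydraulic retention time τ = V/Q = 370.3 / 429 = 0.8632 d = 20.72 h.

τ ≈ 20.7 h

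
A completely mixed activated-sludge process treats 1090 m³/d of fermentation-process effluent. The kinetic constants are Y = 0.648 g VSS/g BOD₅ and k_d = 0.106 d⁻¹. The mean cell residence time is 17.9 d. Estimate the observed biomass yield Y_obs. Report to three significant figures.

Y_obs = Y / (1 + k_d θ_c) = 0.648 / (1 + 0.106 × 17.9) = 0.648 / 2.897 = 0.2236.

Y_obs ≈ 0.224 g VSS/g BOD₅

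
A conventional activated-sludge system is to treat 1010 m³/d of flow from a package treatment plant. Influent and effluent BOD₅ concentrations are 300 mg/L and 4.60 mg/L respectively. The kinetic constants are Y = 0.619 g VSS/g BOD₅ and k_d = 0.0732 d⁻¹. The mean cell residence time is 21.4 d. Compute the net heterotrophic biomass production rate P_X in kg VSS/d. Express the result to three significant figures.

The observed yield is Y_obs = Y/(1 + k_d·θ_c) = 0.619 / (1 + 0.0732 × 21.4) = 0.619 / 2.566 = 0.2412 g VSS per g BOD₅ removed.
Substrate removed = Q·(S₀ − S) = 1010 m³/d × (300 − 4.60) g/m³ = 2.98×10^5 g/d = 298.4 kg/d.
So the net sludge growth is P_X = 0.2412 × 298.4 = 71.96 kg VSS/d.

P_X ≈ 72.0 kg VSS/d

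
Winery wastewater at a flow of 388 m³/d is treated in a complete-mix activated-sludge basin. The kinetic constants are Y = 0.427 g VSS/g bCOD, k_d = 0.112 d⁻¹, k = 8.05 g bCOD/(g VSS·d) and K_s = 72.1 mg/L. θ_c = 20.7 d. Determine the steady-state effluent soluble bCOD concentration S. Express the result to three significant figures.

Effluent substrate depends only on kinetics and SRT: S = K_s(1 + k_d θ_c) / [θ_c(Yk − k_d) − 1] = 72.1 × (1 + 0.112 × 20.7) / [20.7 × (0.427 × 8.05 − 0.112) − 1] = 239.3 / 67.83 = 3.527 mg/L.

S ≈ 3.53 mg/L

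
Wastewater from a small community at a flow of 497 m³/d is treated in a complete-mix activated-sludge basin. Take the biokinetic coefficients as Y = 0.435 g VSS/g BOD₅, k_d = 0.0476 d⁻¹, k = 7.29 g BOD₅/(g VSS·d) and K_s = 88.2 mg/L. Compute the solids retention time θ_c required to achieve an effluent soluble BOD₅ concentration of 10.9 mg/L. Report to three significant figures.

Specific growth rate at S = 10.9 mg/L: μ = YkS/(K_s+S) = 0.435·7.29·10.9/(88.2+10.9) = 0.3488 d⁻¹.
1/θ_c = 0.3488 − 0.0476 = 0.3012 d⁻¹, so θ_c = 3.320 d.

θ_c ≈ 3.32 d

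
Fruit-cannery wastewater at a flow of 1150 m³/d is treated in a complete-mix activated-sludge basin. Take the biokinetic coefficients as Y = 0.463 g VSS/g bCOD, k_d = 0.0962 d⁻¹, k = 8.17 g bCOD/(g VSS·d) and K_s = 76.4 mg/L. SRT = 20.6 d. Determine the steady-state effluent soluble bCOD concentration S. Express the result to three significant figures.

Effluent substrate depends only on kinetics and SRT: S = K_s(1 + k_d θ_c) / [θ_c(Yk − k_d) − 1] = 76.4 × (1 + 0.0962 × 20.6) / [20.6 × (0.463 × 8.17 − 0.0962) − 1] = 227.8 / 74.94 = 3.040 mg/L.

S ≈ 3.04 mg/L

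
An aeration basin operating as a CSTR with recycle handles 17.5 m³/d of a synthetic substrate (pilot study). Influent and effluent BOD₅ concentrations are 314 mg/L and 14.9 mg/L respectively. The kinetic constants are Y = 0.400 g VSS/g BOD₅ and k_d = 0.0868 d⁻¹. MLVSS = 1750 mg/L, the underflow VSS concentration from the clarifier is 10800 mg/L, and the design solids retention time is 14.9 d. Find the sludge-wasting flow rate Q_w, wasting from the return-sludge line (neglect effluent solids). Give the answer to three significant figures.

Steady-state biomass mass balance: V·X·(1 + k_d·θ_c) = Y·Q·(S₀ − S)·θ_c, so V = 0.400 × 17.5 × (314 − 14.9) × 14.9 / [1750 × (1 + 0.0868 × 14.9)] = 3.12×10^4 / 4013 = 7.773 m³.
Wasting from the return line (neglecting effluent solids): Q_w = V·X / (θ_c·X_r) = 7.773 × 1750 / (14.9 × 10800) = 0.08453 m³/d.

Q_w ≈ 0.0845 m³/d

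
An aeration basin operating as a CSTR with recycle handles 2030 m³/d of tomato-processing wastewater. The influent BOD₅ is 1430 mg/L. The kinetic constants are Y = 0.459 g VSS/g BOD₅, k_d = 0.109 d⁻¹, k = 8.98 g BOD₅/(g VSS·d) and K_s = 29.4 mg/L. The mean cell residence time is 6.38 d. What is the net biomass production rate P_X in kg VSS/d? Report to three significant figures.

From the Monod/SRT balance for a CMAS, S = K_s·(1+k_d θ_c)/[θ_c·(Y k − k_d) − 1] = 29.4 × (1 + 0.109 × 6.38) / [6.38 × (0.459 × 8.98 − 0.109) − 1] = 49.85 / 24.60 = 2.026 mg/L.
The observed yield is Y_obs = Y/(1 + k_d·θ_c) = 0.459 / (1 + 0.109 × 6.38) = 0.459 / 1.695 = 0.2707 g VSS per g BOD₅ removed.
Mass of BOD₅ removed per day: Q(S₀ − S) = 2030 × 1428 g/m³ = 2899 kg/d.
P_X = Y_obs · Q(S₀ − S) = 0.2707 × 2899 = 784.8 kg VSS/d.

P_X ≈ 785 kg VSS/d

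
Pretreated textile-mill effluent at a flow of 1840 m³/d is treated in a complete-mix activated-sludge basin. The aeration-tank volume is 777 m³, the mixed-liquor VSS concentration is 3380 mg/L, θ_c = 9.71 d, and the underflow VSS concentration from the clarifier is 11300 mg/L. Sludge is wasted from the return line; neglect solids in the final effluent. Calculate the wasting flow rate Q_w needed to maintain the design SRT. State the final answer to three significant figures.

Q_w = (V·X)/(θ_c X_r) = 777.0 × 3380 / (9.71 × 11300) = 23.94 m³/d.

Q_w ≈ 23.9 m³/d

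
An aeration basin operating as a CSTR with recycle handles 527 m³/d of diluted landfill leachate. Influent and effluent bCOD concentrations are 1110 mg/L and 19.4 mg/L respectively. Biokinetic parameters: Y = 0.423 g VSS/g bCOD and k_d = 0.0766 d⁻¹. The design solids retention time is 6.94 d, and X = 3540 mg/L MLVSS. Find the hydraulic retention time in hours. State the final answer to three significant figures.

Rearranging the biomass balance for a CMAS with decay, V = Y·Q·ΔS·θ_c / [X·(1+k_d θ_c)] = 0.423 × 527 × (1110 − 19.4) × 6.94 / [3540 × (1 + 0.0766 × 6.94)] = 1.69×10^6 / 5422 = 311.2 m³.
Hydraulic retention time τ = V/Q = 311.2 / 527 = 0.5905 d = 14.17 h.

τ ≈ 14.2 h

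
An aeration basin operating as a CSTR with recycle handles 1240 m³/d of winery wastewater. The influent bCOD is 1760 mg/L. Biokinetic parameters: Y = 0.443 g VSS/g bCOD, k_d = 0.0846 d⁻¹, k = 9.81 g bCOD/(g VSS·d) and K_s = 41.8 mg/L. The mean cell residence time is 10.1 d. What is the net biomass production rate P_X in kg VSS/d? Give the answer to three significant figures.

From the Monod/SRT balance for a CMAS, S = K_s·(1+k_d θ_c)/[θ_c·(Y k − k_d) − 1] = 41.8 × (1 + 0.0846 × 10.1) / [10.1 × (0.443 × 9.81 − 0.0846) − 1] = 77.52 / 42.04 = 1.844 mg/L.
Correct the yield for decay: Y_obs = Y/(1 + k_d θ_c) = 0.443 / (1 + 0.0846 × 10.1) = 0.443 / 1.854 = 0.2389.
Mass of bCOD removed per day: Q(S₀ − S) = 1240 × 1758 g/m³ = 2180 kg/d.
P_X = Y_obs · Q(S₀ − S) = 0.2389 × 2180 = 520.8 kg VSS/d.

P_X ≈ 521 kg VSS/d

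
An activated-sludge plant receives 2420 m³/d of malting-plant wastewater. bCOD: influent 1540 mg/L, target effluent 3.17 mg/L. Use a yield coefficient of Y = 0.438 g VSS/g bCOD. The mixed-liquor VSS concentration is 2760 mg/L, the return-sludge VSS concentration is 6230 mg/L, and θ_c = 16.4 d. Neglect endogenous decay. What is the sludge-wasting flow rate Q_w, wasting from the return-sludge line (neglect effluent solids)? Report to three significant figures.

V·X = Y·Q·ΔS·θ_c gives V = 0.438 × 2420 × (1540 − 3.17) × 16.4 / 2760 = 9679 m³.
Q_w = (V·X)/(θ_c X_r) = 9679 × 2760 / (16.4 × 6230) = 261.5 m³/d.

Q_w ≈ 261 m³/d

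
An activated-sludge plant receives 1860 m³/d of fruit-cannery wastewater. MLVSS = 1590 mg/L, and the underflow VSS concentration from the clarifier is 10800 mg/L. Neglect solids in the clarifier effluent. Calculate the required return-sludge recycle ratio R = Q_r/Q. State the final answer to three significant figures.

Solids balance on the clarifier gives (1+R)X = R·X_r, so R = X/(X_r − X) = 1590 / (10800 − 1590) = 0.1726.

R ≈ 0.173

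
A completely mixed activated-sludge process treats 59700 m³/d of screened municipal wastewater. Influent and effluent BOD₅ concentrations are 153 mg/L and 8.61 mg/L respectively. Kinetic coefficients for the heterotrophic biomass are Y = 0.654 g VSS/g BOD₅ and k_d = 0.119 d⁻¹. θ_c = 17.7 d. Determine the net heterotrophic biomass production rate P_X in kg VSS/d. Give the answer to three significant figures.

Observed yield with endogenous decay: Y_obs = Y / (1 + k_d·θ_c) = 0.654 / (1 + 0.119 × 17.7) = 0.654 / 3.106 = 0.2105 g VSS/g BOD₅.
ΔS = 153 − 8.61 = 144.4 mg/L, so the substrate removal rate is 59700 × 144.4/1000 = 8620 kg BOD₅/d.
So the net sludge growth is P_X = 0.2105 × 8620 = 1815 kg VSS/d.

P_X ≈ 1810 kg VSS/d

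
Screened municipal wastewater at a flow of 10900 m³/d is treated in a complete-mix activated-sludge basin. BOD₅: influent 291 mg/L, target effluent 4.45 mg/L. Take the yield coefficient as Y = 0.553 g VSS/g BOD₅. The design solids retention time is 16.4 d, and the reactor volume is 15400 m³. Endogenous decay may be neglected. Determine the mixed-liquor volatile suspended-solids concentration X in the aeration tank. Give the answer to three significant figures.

X = Y·Q·ΔS·θ_c / V = 0.553 × 10900 × (291 − 4.45) × 16.4 / 15400 = 1839 mg/L.

X ≈ 1840 mg/L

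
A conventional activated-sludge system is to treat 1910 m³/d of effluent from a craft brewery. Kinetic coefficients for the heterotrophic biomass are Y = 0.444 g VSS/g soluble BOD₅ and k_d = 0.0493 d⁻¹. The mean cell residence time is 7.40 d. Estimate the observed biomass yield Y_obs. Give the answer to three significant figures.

Y_obs ≈ 0.325 g VSS/g soluble BOD₅

Correct the yield for decay: Y_obs = Y/(1 + k_d θ_c) = 0.444 / (1 + 0.0493 × 7.40) = 0.444 / 1.365 = 0.3253.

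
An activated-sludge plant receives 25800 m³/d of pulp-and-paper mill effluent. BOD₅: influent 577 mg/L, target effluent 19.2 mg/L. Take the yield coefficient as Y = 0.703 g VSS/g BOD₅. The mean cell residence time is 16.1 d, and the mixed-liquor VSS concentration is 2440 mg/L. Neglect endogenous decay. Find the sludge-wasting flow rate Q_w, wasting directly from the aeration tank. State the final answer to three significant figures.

Q_w ≈ 4150 m³/d

Biomass mass balance (decay neglected): V·X = Y·Q·(S₀ − S)·θ_c, so V = 0.703 × 25800 × (577 − 19.2) × 16.1 / 2440 = 66756 m³.
Wasting from the aeration tank: Q_w = V / θ_c = 66756 / 16.1 = 4146 m³/d.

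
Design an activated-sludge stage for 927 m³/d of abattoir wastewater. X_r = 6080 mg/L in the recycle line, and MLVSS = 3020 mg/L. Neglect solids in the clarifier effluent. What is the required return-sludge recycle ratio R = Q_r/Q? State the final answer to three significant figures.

R = Q_r/Q = X/(X_r − X) = 3020 / (6080 − 3020) = 0.9869.

R ≈ 0.987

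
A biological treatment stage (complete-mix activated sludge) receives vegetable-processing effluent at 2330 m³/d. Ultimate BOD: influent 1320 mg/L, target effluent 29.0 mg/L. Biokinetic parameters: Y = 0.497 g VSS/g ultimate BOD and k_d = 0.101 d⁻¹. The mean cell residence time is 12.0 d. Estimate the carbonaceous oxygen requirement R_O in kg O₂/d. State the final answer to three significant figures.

R_O ≈ 2050 kg O₂/d

The observed yield is Y_obs = Y/(1 + k_d·θ_c) = 0.497 / (1 + 0.101 × 12.0) = 0.497 / 2.212 = 0.2247 g VSS per g ultimate BOD removed.
Q·(S₀ − S) = 2330 × (1320 − 29.0) × 10⁻³ = 3008 kg/d removed.
Net sludge production P_X = 0.2247 × 3008 = 675.9 kg VSS/d.
Carbonaceous O₂ demand = substrate oxidised − cell-mass equivalent = 3008 − 1.42 × 675.9 = 2048 kg O₂/d.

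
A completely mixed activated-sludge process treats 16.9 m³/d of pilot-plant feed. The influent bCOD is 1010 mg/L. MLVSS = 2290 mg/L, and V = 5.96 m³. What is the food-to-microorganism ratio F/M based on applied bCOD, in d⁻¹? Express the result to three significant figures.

F/M ≈ 1.25 d⁻¹

F/M = applied load / biomass = Q·S₀/(V·X) = 16.9 × 1010 / (5.960 × 2290) = 1.251 d⁻¹.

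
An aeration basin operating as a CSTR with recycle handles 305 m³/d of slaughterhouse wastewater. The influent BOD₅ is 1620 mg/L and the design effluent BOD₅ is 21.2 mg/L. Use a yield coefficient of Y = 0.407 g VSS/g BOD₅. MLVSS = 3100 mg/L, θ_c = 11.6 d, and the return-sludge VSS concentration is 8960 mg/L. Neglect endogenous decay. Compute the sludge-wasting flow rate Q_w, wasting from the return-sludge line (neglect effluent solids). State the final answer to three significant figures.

Q_w ≈ 22.2 m³/d

Biomass mass balance (decay neglected): V·X = Y·Q·(S₀ − S)·θ_c, so V = 0.407 × 305 × (1620 − 21.2) × 11.6 / 3100 = 742.7 m³.
Wasting from the return line (neglecting effluent solids): Q_w = V·X / (θ_c·X_r) = 742.7 × 3100 / (11.6 × 8960) = 22.15 m³/d.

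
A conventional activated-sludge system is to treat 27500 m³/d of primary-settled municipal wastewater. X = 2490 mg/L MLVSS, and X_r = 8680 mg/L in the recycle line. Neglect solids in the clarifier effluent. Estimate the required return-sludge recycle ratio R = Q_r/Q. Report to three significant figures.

Solids balance on the clarifier gives (1+R)X = R·X_r, so R = X/(X_r − X) = 2490 / (8680 − 2490) = 0.4023.

R ≈ 0.402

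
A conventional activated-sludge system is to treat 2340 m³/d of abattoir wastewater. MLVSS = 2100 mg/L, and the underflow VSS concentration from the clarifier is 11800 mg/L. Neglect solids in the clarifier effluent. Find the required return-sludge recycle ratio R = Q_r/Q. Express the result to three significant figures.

Solids balance on the clarifier gives (1+R)X = R·X_r, so R = X/(X_r − X) = 2100 / (11800 − 2100) = 0.2165.

R ≈ 0.216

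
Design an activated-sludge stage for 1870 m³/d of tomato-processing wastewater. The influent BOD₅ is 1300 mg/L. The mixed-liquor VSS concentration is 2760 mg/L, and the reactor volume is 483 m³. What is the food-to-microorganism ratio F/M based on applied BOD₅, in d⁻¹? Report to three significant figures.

F/M ≈ 1.82 d⁻¹

Food-to-microorganism ratio F/M = Q S₀ / (V X) = 1870 × 1300 / (483.0 × 2760) = 1.824 d⁻¹.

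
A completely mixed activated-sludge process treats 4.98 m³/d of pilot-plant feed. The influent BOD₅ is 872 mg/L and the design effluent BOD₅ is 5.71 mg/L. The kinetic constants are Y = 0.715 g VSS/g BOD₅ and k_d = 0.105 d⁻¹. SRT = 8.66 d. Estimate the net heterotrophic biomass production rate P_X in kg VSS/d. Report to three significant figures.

Observed yield with endogenous decay: Y_obs = Y / (1 + k_d·θ_c) = 0.715 / (1 + 0.105 × 8.66) = 0.715 / 1.909 = 0.3745 g VSS/g BOD₅.
Substrate removed = Q·(S₀ − S) = 4.98 m³/d × (872 − 5.71) g/m³ = 4.31×10^3 g/d = 4.314 kg/d.
P_X = Y_obs · Q(S₀ − S) = 0.3745 × 4.314 = 1.616 kg VSS/d.

P_X ≈ 1.62 kg VSS/d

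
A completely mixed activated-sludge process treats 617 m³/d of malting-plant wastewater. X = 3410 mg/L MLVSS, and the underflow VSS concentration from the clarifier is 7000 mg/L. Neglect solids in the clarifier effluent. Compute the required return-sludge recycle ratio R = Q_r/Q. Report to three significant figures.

R ≈ 0.950

Solids balance on the clarifier gives (1+R)X = R·X_r, so R = X/(X_r − X) = 3410 / (7000 − 3410) = 0.9499.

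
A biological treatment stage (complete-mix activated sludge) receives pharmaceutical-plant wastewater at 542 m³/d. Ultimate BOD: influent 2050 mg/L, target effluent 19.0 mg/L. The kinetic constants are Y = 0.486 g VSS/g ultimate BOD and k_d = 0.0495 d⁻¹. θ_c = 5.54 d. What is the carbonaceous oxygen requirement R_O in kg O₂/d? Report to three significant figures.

The observed yield is Y_obs = Y/(1 + k_d·θ_c) = 0.486 / (1 + 0.0495 × 5.54) = 0.486 / 1.274 = 0.3814 g VSS per g ultimate BOD removed.
Q·(S₀ − S) = 542 × (2050 − 19.0) × 10⁻³ = 1101 kg/d removed.
Biomass synthesised: P_X = Y_obs × 1101 = 419.9 kg VSS/d.
R_O = Q·ΔS − 1.42 P_X = 1101 − 596.2 = 504.6 kg O₂/d.

R_O ≈ 505 kg O₂/d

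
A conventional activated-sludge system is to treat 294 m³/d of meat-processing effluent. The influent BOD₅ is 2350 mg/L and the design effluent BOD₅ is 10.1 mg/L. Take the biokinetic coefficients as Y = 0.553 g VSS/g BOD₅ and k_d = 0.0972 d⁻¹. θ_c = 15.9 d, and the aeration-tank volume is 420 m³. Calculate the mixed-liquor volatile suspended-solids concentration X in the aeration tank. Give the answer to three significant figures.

Solving the biomass balance for X: X = Y Q (S₀−S) θ_c / [V (1+k_d θ_c)] = 0.553 × 294 × (2350 − 10.1) × 15.9 / [420 × (1 + 0.0972 × 15.9)] = 5658 mg/L.

X ≈ 5660 mg/L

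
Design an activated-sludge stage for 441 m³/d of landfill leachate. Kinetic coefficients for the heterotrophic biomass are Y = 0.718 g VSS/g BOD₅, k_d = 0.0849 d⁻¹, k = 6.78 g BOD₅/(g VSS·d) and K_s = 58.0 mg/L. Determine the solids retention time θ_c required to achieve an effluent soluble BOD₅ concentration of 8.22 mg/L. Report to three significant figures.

From 1/θ_c = Y·k·S/(K_s + S) − k_d: Y·k·S/(K_s+S) = 0.718 × 6.78 × 8.22 / (58.0 + 8.22) = 0.6043 d⁻¹.
1/θ_c = 0.6043 − 0.0849 = 0.5194 d⁻¹, so θ_c = 1.925 d.

θ_c ≈ 1.93 d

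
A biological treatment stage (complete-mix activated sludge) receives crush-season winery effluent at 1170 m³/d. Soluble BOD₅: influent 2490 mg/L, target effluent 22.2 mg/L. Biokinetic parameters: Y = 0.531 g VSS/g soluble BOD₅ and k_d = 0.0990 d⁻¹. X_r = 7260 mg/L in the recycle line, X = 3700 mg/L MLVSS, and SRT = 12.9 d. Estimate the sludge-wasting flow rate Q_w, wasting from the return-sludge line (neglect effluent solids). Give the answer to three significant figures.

Q_w ≈ 92.7 m³/d

Steady-state biomass mass balance: V·X·(1 + k_d·θ_c) = Y·Q·(S₀ − S)·θ_c, so V = 0.531 × 1170 × (2490 − 22.2) × 12.9 / [3700 × (1 + 0.0990 × 12.9)] = 1.98×10^7 / 8425 = 2347 m³.
θ_c = V·X/(Q_w·X_r) when wasting from the recycle, so Q_w = V·X/(θ_c·X_r) = 2347 × 3700 / (12.9 × 7260) = 92.74 m³/d.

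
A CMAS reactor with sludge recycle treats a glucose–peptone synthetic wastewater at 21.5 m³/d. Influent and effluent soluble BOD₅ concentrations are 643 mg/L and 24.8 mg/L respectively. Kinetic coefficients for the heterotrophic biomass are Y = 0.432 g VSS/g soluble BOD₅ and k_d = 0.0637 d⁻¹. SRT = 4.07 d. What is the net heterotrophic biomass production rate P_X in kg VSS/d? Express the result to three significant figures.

Observed yield with endogenous decay: Y_obs = Y / (1 + k_d·θ_c) = 0.432 / (1 + 0.0637 × 4.07) = 0.432 / 1.259 = 0.3431 g VSS/g soluble BOD₅.
Q·(S₀ − S) = 21.5 × (643 − 24.8) × 10⁻³ = 13.29 kg/d removed.
P_X = Y_obs · Q(S₀ − S) = 0.3431 × 13.29 = 4.560 kg VSS/d.

P_X ≈ 4.56 kg VSS/d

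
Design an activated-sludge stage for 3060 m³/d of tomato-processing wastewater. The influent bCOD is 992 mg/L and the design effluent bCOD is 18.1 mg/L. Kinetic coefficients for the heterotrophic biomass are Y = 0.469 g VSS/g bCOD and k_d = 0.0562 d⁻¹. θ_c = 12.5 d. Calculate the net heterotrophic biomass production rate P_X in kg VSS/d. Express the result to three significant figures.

P_X ≈ 821 kg VSS/d

Observed yield with endogenous decay: Y_obs = Y / (1 + k_d·θ_c) = 0.469 / (1 + 0.0562 × 12.5) = 0.469 / 1.703 = 0.2755 g VSS/g bCOD.
Substrate removed = Q·(S₀ − S) = 3060 m³/d × (992 − 18.1) g/m³ = 2.98×10^6 g/d = 2980 kg/d.
Net biomass production P_X = Y_obs × Q·(S₀ − S) = 0.2755 × 2980 = 821.0 kg VSS/d.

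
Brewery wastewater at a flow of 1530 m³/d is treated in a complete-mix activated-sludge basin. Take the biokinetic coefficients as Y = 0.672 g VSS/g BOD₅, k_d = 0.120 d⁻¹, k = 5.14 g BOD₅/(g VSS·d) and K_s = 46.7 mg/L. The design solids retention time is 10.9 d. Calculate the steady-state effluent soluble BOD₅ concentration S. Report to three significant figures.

S ≈ 3.05 mg/L

Effluent substrate depends only on kinetics and SRT: S = K_s(1 + k_d θ_c) / [θ_c(Yk − k_d) − 1] = 46.7 × (1 + 0.120 × 10.9) / [10.9 × (0.672 × 5.14 − 0.120) − 1] = 107.8 / 35.34 = 3.050 mg/L.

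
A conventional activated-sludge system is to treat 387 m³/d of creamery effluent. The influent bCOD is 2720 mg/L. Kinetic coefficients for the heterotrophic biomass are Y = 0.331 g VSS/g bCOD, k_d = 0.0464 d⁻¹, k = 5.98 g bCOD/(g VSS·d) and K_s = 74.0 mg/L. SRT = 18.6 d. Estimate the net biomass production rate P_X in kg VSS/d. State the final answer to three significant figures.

P_X ≈ 187 kg VSS/d

For a completely mixed reactor with recycle the Lawrence–McCarty relation gives S = K_s·(1 + k_d·θ_c) / [θ_c·(Y·k − k_d) − 1] = 74.0 × (1 + 0.0464 × 18.6) / [18.6 × (0.331 × 5.98 − 0.0464) − 1] = 137.9 / 34.95 = 3.944 mg/L.
The observed yield is Y_obs = Y/(1 + k_d·θ_c) = 0.331 / (1 + 0.0464 × 18.6) = 0.331 / 1.863 = 0.1777 g VSS per g bCOD removed.
Q·(S₀ − S) = 387 × (2720 − 3.94) × 10⁻³ = 1051 kg/d removed.
Net biomass production P_X = Y_obs × Q·(S₀ − S) = 0.1777 × 1051 = 186.7 kg VSS/d.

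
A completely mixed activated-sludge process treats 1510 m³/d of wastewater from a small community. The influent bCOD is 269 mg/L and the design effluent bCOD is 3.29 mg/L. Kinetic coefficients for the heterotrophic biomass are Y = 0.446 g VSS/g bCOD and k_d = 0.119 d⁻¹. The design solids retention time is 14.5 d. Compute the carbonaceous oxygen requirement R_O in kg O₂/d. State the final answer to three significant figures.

The observed yield is Y_obs = Y/(1 + k_d·θ_c) = 0.446 / (1 + 0.119 × 14.5) = 0.446 / 2.725 = 0.1636 g VSS per g bCOD removed.
Substrate removed = Q·(S₀ − S) = 1510 m³/d × (269 − 3.29) g/m³ = 4.01×10^5 g/d = 401.2 kg/d.
P_X = Y_obs·Q·(S₀ − S) = 0.1636 × 401.2 = 65.66 kg VSS/d.
R_O = Q·ΔS − 1.42 P_X = 401.2 − 93.23 = 308.0 kg O₂/d.

R_O ≈ 308 kg O₂/d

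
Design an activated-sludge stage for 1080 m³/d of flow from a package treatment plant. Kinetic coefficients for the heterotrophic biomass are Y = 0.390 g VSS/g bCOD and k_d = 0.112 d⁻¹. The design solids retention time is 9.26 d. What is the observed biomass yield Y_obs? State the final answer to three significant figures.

Correct the yield for decay: Y_obs = Y/(1 + k_d θ_c) = 0.390 / (1 + 0.112 × 9.26) = 0.390 / 2.037 = 0.1914.

Y_obs ≈ 0.191 g VSS/g bCOD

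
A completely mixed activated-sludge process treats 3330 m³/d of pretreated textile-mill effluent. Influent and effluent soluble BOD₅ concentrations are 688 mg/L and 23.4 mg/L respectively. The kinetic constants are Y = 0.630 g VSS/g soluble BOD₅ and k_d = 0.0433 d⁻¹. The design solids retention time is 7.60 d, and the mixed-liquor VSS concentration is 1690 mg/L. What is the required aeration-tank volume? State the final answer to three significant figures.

V ≈ 4720 m³

Steady-state biomass mass balance: V·X·(1 + k_d·θ_c) = Y·Q·(S₀ − S)·θ_c, so V = 0.630 × 3330 × (688 − 23.4) × 7.60 / [1690 × (1 + 0.0433 × 7.60)] = 1.06×10^7 / 2246 = 4718 m³.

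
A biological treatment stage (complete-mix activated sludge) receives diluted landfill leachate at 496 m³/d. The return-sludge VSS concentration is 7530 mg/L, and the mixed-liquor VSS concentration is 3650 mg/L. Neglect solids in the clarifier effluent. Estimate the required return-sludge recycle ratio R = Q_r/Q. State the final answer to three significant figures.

Mass balance around the secondary clarifier (neglecting effluent solids): R = X / (X_r − X) = 3650 / (7530 − 3650) = 0.9407.

R ≈ 0.941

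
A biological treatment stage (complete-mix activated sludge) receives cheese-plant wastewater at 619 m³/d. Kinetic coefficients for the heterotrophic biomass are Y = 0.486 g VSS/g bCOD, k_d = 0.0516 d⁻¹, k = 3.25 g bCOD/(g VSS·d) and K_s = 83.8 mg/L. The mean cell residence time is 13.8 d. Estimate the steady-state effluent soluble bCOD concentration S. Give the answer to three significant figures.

S ≈ 7.14 mg/L

Effluent substrate depends only on kinetics and SRT: S = K_s(1 + k_d θ_c) / [θ_c(Yk − k_d) − 1] = 83.8 × (1 + 0.0516 × 13.8) / [13.8 × (0.486 × 3.25 − 0.0516) − 1] = 143.5 / 20.09 = 7.143 mg/L.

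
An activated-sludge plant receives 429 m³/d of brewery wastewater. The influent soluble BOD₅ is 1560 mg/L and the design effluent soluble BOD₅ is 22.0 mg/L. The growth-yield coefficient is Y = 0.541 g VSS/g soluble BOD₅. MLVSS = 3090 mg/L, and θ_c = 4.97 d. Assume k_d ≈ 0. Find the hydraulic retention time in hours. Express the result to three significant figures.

Biomass mass balance (decay neglected): V·X = Y·Q·(S₀ − S)·θ_c, so V = 0.541 × 429 × (1560 − 22.0) × 4.97 / 3090 = 574.1 m³.
τ = V/Q = 574.1/429 = 1.338 d, or 32.12 h.

τ ≈ 32.1 h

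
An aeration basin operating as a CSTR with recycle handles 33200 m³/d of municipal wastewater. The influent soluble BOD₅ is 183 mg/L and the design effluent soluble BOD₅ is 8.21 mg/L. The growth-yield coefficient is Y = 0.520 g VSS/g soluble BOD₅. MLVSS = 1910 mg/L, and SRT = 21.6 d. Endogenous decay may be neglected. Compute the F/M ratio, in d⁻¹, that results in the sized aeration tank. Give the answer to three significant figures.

V·X = Y·Q·ΔS·θ_c gives V = 0.520 × 33200 × (183 − 8.21) × 21.6 / 1910 = 34125 m³.
F/M = applied load / biomass = Q·S₀/(V·X) = 33200 × 183 / (34125 × 1910) = 0.09321 d⁻¹.

F/M ≈ 0.0932 d⁻¹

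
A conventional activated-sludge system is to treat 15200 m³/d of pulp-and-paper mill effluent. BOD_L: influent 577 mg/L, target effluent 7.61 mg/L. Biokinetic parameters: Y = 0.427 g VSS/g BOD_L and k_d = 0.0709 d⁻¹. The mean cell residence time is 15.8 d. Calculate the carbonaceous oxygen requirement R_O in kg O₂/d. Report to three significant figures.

R_O ≈ 6180 kg O₂/d

The observed yield is Y_obs = Y/(1 + k_d·θ_c) = 0.427 / (1 + 0.0709 × 15.8) = 0.427 / 2.120 = 0.2014 g VSS per g BOD_L removed.
Q·(S₀ − S) = 15200 × (577 − 7.61) × 10⁻³ = 8655 kg/d removed.
Biomass synthesised: P_X = Y_obs × 8655 = 1743 kg VSS/d.
R_O = Q·ΔS − 1.42 P_X = 8655 − 2475 = 6180 kg O₂/d.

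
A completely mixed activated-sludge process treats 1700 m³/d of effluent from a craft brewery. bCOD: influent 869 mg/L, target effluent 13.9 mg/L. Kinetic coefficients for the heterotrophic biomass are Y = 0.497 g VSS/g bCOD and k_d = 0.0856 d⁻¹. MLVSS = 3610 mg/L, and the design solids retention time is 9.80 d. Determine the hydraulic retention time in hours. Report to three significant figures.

Steady-state biomass mass balance: V·X·(1 + k_d·θ_c) = Y·Q·(S₀ − S)·θ_c, so V = 0.497 × 1700 × (869 − 13.9) × 9.80 / [3610 × (1 + 0.0856 × 9.80)] = 7.08×10^6 / 6638 = 1067 m³.
τ = V/Q = 1067/1700 = 0.6274 d, or 15.06 h.

τ ≈ 15.1 h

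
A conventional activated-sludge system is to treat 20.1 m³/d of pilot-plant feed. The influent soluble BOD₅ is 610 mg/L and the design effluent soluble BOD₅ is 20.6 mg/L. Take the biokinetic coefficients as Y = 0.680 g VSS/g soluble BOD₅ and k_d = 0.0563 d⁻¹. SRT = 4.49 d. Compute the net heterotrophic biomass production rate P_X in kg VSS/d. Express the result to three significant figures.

Observed yield with endogenous decay: Y_obs = Y / (1 + k_d·θ_c) = 0.680 / (1 + 0.0563 × 4.49) = 0.680 / 1.253 = 0.5428 g VSS/g soluble BOD₅.
ΔS = 610 − 20.6 = 589.4 mg/L, so the substrate removal rate is 20.1 × 589.4/1000 = 11.85 kg soluble BOD₅/d.
Biomass produced: P_X = Y_obs·Q·ΔS = 0.5428 × 11.85 ≈ 6.430 kg VSS/d.

P_X ≈ 6.43 kg VSS/d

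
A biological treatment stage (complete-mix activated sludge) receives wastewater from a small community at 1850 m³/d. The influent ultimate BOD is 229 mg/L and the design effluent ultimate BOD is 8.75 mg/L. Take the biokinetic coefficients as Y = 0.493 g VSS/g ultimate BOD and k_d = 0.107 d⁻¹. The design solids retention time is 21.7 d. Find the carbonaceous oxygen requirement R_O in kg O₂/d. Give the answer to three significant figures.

Y_obs = Y / (1 + k_d θ_c) = 0.493 / (1 + 0.107 × 21.7) = 0.493 / 3.322 = 0.1484.
Mass of ultimate BOD removed per day: Q(S₀ − S) = 1850 × 220.2 g/m³ = 407.5 kg/d.
Biomass synthesised: P_X = Y_obs × 407.5 = 60.47 kg VSS/d.
Carbonaceous O₂ demand = substrate oxidised − cell-mass equivalent = 407.5 − 1.42 × 60.47 = 321.6 kg O₂/d.

R_O ≈ 322 kg O₂/d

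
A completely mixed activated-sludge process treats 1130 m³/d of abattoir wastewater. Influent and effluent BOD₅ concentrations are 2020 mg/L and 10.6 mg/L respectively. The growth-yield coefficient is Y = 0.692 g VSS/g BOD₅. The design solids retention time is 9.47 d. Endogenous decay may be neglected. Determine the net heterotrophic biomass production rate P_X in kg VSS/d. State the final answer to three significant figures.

P_X ≈ 1570 kg VSS/d

With endogenous decay neglected, the observed yield equals the true yield: Y_obs = Y = 0.692 g VSS/g BOD₅.
ΔS = 2020 − 10.6 = 2009 mg/L, so the substrate removal rate is 1130 × 2009/1000 = 2271 kg BOD₅/d.
Biomass produced: P_X = Y_obs·Q·ΔS = 0.6920 × 2271 ≈ 1571 kg VSS/d.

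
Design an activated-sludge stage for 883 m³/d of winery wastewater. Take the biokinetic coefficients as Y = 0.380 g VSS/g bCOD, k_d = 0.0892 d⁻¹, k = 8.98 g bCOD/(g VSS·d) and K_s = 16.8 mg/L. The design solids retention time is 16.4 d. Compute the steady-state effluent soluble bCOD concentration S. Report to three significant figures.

For a completely mixed reactor with recycle the Lawrence–McCarty relation gives S = K_s·(1 + k_d·θ_c) / [θ_c·(Y·k − k_d) − 1] = 16.8 × (1 + 0.0892 × 16.4) / [16.4 × (0.380 × 8.98 − 0.0892) − 1] = 41.38 / 53.50 = 0.7734 mg/L.

S ≈ 0.773 mg/L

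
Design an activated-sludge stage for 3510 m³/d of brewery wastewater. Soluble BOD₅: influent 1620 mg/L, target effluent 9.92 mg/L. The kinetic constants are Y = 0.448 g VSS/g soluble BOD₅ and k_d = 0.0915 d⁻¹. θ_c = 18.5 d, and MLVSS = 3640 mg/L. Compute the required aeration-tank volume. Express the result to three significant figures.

V ≈ 4780 m³

Rearranging the biomass balance for a CMAS with decay, V = Y·Q·ΔS·θ_c / [X·(1+k_d θ_c)] = 0.448 × 3510 × (1620 − 9.92) × 18.5 / [3640 × (1 + 0.0915 × 18.5)] = 4.68×10^7 / 9802 = 4779 m³.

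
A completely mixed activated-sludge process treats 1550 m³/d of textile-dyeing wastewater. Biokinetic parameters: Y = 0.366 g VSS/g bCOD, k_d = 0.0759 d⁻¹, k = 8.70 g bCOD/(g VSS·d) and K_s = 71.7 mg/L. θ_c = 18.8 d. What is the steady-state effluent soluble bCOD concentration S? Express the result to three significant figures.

S ≈ 3.03 mg/L

From the Monod/SRT balance for a CMAS, S = K_s·(1+k_d θ_c)/[θ_c·(Y k − k_d) − 1] = 71.7 × (1 + 0.0759 × 18.8) / [18.8 × (0.366 × 8.70 − 0.0759) − 1] = 174.0 / 57.44 = 3.030 mg/L.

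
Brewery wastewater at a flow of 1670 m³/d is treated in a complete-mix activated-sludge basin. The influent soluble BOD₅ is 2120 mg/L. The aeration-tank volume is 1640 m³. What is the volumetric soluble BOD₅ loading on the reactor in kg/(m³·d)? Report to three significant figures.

L_v = Q S₀ / V = 1670 × 2120 × 10⁻³ / 1640 = 2.159 kg/(m³·d).

L_v ≈ 2.16 kg soluble BOD₅/(m³·d)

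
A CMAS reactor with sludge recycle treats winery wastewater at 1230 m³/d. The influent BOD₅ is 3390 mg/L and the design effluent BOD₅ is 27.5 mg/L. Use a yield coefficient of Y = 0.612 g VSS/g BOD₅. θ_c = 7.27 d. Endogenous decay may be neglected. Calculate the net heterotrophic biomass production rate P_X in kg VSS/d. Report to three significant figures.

Since k_d ≈ 0, Y_obs = Y = 0.612 g VSS/g BOD₅.
ΔS = 3390 − 27.5 = 3362 mg/L, so the substrate removal rate is 1230 × 3362/1000 = 4136 kg BOD₅/d.
P_X = Y_obs · Q(S₀ − S) = 0.6120 × 4136 = 2531 kg VSS/d.

P_X ≈ 2530 kg VSS/d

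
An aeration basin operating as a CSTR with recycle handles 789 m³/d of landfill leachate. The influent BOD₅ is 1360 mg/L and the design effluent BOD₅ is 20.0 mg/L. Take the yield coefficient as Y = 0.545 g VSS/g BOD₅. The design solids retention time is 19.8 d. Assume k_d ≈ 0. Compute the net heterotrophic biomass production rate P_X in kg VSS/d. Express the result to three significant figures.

No decay correction is needed, so Y_obs = Y = 0.545.
Substrate removed = Q·(S₀ − S) = 789 m³/d × (1360 − 20.0) g/m³ = 1.06×10^6 g/d = 1057 kg/d.
P_X = Y_obs · Q(S₀ − S) = 0.5450 × 1057 = 576.2 kg VSS/d.

P_X ≈ 576 kg VSS/d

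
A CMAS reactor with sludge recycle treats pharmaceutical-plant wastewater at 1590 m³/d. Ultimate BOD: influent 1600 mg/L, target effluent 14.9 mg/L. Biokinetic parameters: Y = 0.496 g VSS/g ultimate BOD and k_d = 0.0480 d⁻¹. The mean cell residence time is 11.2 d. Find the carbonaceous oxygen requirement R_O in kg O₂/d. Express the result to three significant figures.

R_O ≈ 1370 kg O₂/d

Y_obs = Y / (1 + k_d θ_c) = 0.496 / (1 + 0.0480 × 11.2) = 0.496 / 1.538 = 0.3226.
Mass of ultimate BOD removed per day: Q(S₀ − S) = 1590 × 1585 g/m³ = 2520 kg/d.
P_X = Y_obs·Q·(S₀ − S) = 0.3226 × 2520 = 813.0 kg VSS/d.
R_O = Q·(S₀ − S) − 1.42·P_X = 2520 − 1.42 × 813.0 = 1366 kg O₂/d.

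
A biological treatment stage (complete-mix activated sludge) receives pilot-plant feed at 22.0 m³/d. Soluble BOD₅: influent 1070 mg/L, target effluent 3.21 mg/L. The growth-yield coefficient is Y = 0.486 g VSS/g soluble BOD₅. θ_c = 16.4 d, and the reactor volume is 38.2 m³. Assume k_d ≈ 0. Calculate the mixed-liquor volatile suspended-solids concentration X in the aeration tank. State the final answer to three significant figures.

X ≈ 4900 mg/L

Without decay, X = Y Q (S₀−S) θ_c / V = 0.486 × 22.0 × (1070 − 3.21) × 16.4 / 38.2 = 4897 mg/L.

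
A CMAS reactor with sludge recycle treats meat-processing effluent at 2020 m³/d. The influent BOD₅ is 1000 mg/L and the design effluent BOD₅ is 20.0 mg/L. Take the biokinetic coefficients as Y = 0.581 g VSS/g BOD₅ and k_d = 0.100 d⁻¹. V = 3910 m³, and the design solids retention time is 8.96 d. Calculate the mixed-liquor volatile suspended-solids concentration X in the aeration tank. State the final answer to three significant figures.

Solving the biomass balance for X: X = Y Q (S₀−S) θ_c / [V (1+k_d θ_c)] = 0.581 × 2020 × (1000 − 20.0) × 8.96 / [3910 × (1 + 0.100 × 8.96)] = 1390 mg/L.

X ≈ 1390 mg/L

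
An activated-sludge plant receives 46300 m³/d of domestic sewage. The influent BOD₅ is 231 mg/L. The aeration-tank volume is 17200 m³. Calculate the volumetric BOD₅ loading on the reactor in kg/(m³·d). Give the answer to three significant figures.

L_v = Q S₀ / V = 46300 × 231 × 10⁻³ / 17200 = 0.6218 kg/(m³·d).

L_v ≈ 0.622 kg BOD₅/(m³·d)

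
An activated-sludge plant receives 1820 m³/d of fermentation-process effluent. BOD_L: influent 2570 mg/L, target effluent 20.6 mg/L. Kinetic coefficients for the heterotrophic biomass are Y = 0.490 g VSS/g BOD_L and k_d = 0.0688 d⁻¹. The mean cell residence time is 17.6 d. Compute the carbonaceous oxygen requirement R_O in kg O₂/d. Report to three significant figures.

R_O ≈ 3180 kg O₂/d

Observed yield with endogenous decay: Y_obs = Y / (1 + k_d·θ_c) = 0.490 / (1 + 0.0688 × 17.6) = 0.490 / 2.211 = 0.2216 g VSS/g BOD_L.
Q·(S₀ − S) = 1820 × (2570 − 20.6) × 10⁻³ = 4640 kg/d removed.
Biomass synthesised: P_X = Y_obs × 4640 = 1028 kg VSS/d.
R_O = Q·(S₀ − S) − 1.42·P_X = 4640 − 1.42 × 1028 = 3180 kg O₂/d.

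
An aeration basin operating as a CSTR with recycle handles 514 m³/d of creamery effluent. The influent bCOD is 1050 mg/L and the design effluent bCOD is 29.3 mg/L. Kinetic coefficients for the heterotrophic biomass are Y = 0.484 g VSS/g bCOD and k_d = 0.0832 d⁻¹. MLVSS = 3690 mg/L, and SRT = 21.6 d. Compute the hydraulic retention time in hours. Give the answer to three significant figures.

τ ≈ 24.8 h

From the SRT design equation V = Y Q (S₀−S) θ_c / [X (1 + k_d θ_c)] = 0.484 × 514 × (1050 − 29.3) × 21.6 / [3690 × (1 + 0.0832 × 21.6)] = 5.48×10^6 / 10321 = 531.4 m³.
τ = V/Q = 531.4/514 = 1.034 d, or 24.81 h.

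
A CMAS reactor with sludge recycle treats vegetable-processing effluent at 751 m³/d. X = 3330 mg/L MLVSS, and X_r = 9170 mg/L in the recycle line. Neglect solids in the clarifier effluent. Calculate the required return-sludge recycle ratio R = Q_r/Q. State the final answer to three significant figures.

R ≈ 0.570

Solids balance on the clarifier gives (1+R)X = R·X_r, so R = X/(X_r − X) = 3330 / (9170 − 3330) = 0.5702.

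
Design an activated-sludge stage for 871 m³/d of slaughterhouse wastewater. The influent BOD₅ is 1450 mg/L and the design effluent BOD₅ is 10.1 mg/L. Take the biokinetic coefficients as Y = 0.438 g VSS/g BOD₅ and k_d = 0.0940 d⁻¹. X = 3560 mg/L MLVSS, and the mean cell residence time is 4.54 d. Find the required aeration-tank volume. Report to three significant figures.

V ≈ 491 m³

From the SRT design equation V = Y Q (S₀−S) θ_c / [X (1 + k_d θ_c)] = 0.438 × 871 × (1450 − 10.1) × 4.54 / [3560 × (1 + 0.0940 × 4.54)] = 2.49×10^6 / 5079 = 491.0 m³.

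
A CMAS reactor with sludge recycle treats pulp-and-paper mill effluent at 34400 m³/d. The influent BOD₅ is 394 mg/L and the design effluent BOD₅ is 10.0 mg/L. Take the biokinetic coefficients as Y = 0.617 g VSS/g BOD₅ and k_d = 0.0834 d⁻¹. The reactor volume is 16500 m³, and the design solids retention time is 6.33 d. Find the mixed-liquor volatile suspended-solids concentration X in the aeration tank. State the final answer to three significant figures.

X ≈ 2050 mg/L

From V·X·(1 + k_d·θ_c) = Y·Q·(S₀ − S)·θ_c: X = 0.617 × 34400 × (394 − 10.0) × 6.33 / [16500 × (1 + 0.0834 × 6.33)] = 2046 mg/L.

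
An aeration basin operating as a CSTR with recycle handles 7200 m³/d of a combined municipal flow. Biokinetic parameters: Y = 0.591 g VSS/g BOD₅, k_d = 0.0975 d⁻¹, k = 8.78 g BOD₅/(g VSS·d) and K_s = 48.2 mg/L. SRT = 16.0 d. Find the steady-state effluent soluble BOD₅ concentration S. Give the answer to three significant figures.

From the Monod/SRT balance for a CMAS, S = K_s·(1+k_d θ_c)/[θ_c·(Y k − k_d) − 1] = 48.2 × (1 + 0.0975 × 16.0) / [16.0 × (0.591 × 8.78 − 0.0975) − 1] = 123.4 / 80.46 = 1.534 mg/L.

S ≈ 1.53 mg/L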